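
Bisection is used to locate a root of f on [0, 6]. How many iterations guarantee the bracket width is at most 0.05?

Width after n steps is 6/2^n. Need 2^n ≥ 6/0.05 = 120.
2^6 = 64 < 120 ≤ 2^7 = 128, so n = 7.

7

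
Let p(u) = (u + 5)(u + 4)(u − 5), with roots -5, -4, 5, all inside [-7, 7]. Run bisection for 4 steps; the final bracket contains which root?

u = 0 gives p = -100, negative; keep [0, 7]
u = 3.5 gives p = -95.625, negative; keep [3.5, 7]
u = 5.25 gives p = 23.703125, positive; keep [3.5, 5.25]
u = 4.375 gives p = -49.0723, negative; keep [4.375, 5.25]

5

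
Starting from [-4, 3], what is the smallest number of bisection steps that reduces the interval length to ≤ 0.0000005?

24

Width after n steps is 7/2^n. Need 2^n ≥ 7/0.0000005 = 14000000.
2^23 = 8388608 < 14000000 ≤ 2^24 = 16777216, so n = 24.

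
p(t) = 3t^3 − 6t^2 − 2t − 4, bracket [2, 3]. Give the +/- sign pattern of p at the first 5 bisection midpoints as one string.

+----

m = 2.5, p(m) = 0.375 (+); new bracket [2, 2.5]
m = 2.25, p(m) = -4.703125 (−); new bracket [2.25, 2.5]
m = 2.375, p(m) = -2.404297 (−); new bracket [2.375, 2.5]
m = 2.4375, p(m) = -1.0769 (−); new bracket [2.4375, 2.5]
m = 2.46875, p(m) = -0.3668 (−); new bracket [2.46875, 2.5]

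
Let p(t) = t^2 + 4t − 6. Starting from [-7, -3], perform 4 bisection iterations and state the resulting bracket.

t = -5 gives p = -1, negative; keep [-7, -5]
t = -6 gives p = 6, positive; keep [-6, -5]
t = -5.5 gives p = 2.25, positive; keep [-5.5, -5]
t = -5.25 gives p = 0.5625, positive; keep [-5.25, -5]

[-5.25, -5]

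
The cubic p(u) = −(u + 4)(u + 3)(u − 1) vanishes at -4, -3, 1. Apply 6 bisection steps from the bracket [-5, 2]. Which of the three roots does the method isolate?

1

m = -1.5, p(m) = 9.375 (+); new bracket [-1.5, 2]
m = 0.25, p(m) = 10.359375 (+); new bracket [0.25, 2]
m = 1.125, p(m) = -2.642578 (−); new bracket [0.25, 1.125]
m = 0.6875, p(m) = 5.4016 (+); new bracket [0.6875, 1.125]
m = 0.90625, p(m) = 1.7967 (+); new bracket [0.90625, 1.125]
m = 1.015625, p(m) = -0.3147 (−); new bracket [0.90625, 1.015625]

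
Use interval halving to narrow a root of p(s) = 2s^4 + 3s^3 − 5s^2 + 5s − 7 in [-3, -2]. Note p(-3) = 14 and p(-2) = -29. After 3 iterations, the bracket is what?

[-2.875, -2.75]

s = -2.5 gives p = -19.5, negative; keep [-3, -2.5]
s = -2.75 gives p = -6.570312, negative; keep [-3, -2.75]
s = -2.875 gives p = 2.646973, positive; keep [-2.875, -2.75]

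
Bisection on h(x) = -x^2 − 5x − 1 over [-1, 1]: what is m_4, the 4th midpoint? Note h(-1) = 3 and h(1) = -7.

-0.125

h(0) = -1 < 0, so the root lies in [-1, 0]
h(-0.5) = 1.25 > 0, so the root lies in [-0.5, 0]
h(-0.25) = 0.1875 > 0, so the root lies in [-0.25, 0]
h(-0.125) = -0.3906 < 0, so the root lies in [-0.25, -0.125]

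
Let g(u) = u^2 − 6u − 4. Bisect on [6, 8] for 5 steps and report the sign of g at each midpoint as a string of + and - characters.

u = 7 gives g = 3, positive; keep [6, 7]
u = 6.5 gives g = -0.75, negative; keep [6.5, 7]
u = 6.75 gives g = 1.0625, positive; keep [6.5, 6.75]
u = 6.625 gives g = 0.1406, positive; keep [6.5, 6.625]
u = 6.5625 gives g = -0.3086, negative; keep [6.5625, 6.625]

+-++-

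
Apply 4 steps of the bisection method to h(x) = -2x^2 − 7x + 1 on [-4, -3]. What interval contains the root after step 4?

[-3.6875, -3.625]

midpoint -3.5: h = 1 > 0 → [-4, -3.5]
midpoint -3.75: h = -0.875 < 0 → [-3.75, -3.5]
midpoint -3.625: h = 0.09375 > 0 → [-3.75, -3.625]
midpoint -3.6875: h = -0.3828 < 0 → [-3.6875, -3.625]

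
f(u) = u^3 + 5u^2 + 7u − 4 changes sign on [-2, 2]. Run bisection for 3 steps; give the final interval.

[0, 0.5]

midpoint 0: f = -4 < 0 → [0, 2]
midpoint 1: f = 9 > 0 → [0, 1]
midpoint 0.5: f = 0.875 > 0 → [0, 0.5]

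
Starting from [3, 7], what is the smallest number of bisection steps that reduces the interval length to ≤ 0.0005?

13

Width after n steps is 4/2^n. Need 2^n ≥ 4/0.0005 = 8000.
2^12 = 4096 < 8000 ≤ 2^13 = 8192, so n = 13.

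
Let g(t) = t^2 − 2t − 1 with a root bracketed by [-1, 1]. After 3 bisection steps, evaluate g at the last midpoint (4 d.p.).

-0.4375

m = 0, g(m) = -1 (−); new bracket [-1, 0]
m = -0.5, g(m) = 0.25 (+); new bracket [-0.5, 0]
m = -0.25, g(m) = -0.4375 (−); new bracket [-0.5, -0.25]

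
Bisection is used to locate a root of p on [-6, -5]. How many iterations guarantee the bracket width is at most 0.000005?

18

Width after n steps is 1/2^n. Need 2^n ≥ 1/0.000005 = 200000.
2^17 = 131072 < 200000 ≤ 2^18 = 262144, so n = 18.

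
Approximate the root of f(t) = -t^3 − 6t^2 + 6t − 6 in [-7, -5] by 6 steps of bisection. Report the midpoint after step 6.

-6.96875

t = -6 gives f = -42, negative; keep [-7, -6]
t = -6.5 gives f = -23.875, negative; keep [-7, -6.5]
t = -6.75 gives f = -12.328125, negative; keep [-7, -6.75]
t = -6.875 gives f = -5.8926, negative; keep [-7, -6.875]
t = -6.9375 gives f = -2.5042, negative; keep [-7, -6.9375]
t = -6.96875 gives f = -0.7666, negative; keep [-7, -6.96875]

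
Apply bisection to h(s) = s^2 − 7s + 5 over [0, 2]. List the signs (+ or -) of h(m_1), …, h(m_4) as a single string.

-++-

h(1) = -1 < 0, so the root lies in [0, 1]
h(0.5) = 1.75 > 0, so the root lies in [0.5, 1]
h(0.75) = 0.3125 > 0, so the root lies in [0.75, 1]
h(0.875) = -0.3594 < 0, so the root lies in [0.75, 0.875]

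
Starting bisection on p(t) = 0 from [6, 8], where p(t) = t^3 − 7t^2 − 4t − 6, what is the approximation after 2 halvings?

7.5

p(7) = -34 < 0, so the root lies in [7, 8]
p(7.5) = -7.875 < 0, so the root lies in [7.5, 8]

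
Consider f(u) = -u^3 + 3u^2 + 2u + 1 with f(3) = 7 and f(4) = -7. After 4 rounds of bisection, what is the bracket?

m = 3.5, f(m) = 1.875 (+); new bracket [3.5, 4]
m = 3.75, f(m) = -2.046875 (−); new bracket [3.5, 3.75]
m = 3.625, f(m) = 0.037109 (+); new bracket [3.625, 3.75]
m = 3.6875, f(m) = -0.9734 (−); new bracket [3.625, 3.6875]

[3.625, 3.6875]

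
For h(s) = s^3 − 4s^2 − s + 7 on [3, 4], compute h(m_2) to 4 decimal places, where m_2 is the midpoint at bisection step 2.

-0.2656

midpoint 3.5: h = -2.625 < 0 → [3.5, 4]
midpoint 3.75: h = -0.265625 < 0 → [3.75, 4]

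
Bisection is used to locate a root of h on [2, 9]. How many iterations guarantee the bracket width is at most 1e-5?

20

Width after n steps is 7/2^n. Need 2^n ≥ 7/1e-5 = 700000.
2^19 = 524288 < 700000 ≤ 2^20 = 1048576, so n = 20.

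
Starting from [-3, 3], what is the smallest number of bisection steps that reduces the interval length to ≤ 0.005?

11

Width after n steps is 6/2^n. Need 2^n ≥ 6/0.005 = 1200.
2^10 = 1024 < 1200 ≤ 2^11 = 2048, so n = 11.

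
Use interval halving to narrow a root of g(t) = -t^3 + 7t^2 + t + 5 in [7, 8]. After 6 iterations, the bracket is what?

midpoint 7.5: g = -15.625 < 0 → [7, 7.5]
midpoint 7.25: g = -0.890625 < 0 → [7, 7.25]
midpoint 7.125: g = 5.779297 > 0 → [7.125, 7.25]
midpoint 7.1875: g = 2.5012 > 0 → [7.1875, 7.25]
midpoint 7.21875: g = 0.8196 > 0 → [7.21875, 7.25]
midpoint 7.234375: g = -0.0319 < 0 → [7.21875, 7.234375]

[7.21875, 7.234375]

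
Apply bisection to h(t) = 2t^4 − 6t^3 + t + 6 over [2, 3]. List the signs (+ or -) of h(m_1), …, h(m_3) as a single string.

--+

midpoint 2.5: h = -7.125 < 0 → [2.5, 3]
midpoint 2.75: h = -1.648438 < 0 → [2.75, 3]
midpoint 2.875: h = 2.934082 > 0 → [2.75, 2.875]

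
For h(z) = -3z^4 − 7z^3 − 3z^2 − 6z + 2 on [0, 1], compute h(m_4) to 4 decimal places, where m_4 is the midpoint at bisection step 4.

-0.4102

m = 0.5, h(m) = -2.8125 (−); new bracket [0, 0.5]
m = 0.25, h(m) = 0.191406 (+); new bracket [0.25, 0.5]
m = 0.375, h(m) = -1.100342 (−); new bracket [0.25, 0.375]
m = 0.3125, h(m) = -0.4102 (−); new bracket [0.25, 0.3125]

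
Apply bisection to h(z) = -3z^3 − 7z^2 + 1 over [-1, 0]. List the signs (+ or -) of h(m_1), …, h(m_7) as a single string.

-++-+-+

h(-0.5) = -0.375 < 0, so the root lies in [-0.5, 0]
h(-0.25) = 0.609375 > 0, so the root lies in [-0.5, -0.25]
h(-0.375) = 0.173828 > 0, so the root lies in [-0.5, -0.375]
h(-0.4375) = -0.0886 < 0, so the root lies in [-0.4375, -0.375]
h(-0.40625) = 0.0459 > 0, so the root lies in [-0.4375, -0.40625]
h(-0.421875) = -0.0206 < 0, so the root lies in [-0.421875, -0.40625]
h(-0.4140625) = 0.0128 > 0, so the root lies in [-0.421875, -0.4140625]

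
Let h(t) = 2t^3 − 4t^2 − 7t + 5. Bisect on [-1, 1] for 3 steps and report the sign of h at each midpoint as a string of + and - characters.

m = 0, h(m) = 5 (+); new bracket [0, 1]
m = 0.5, h(m) = 0.75 (+); new bracket [0.5, 1]
m = 0.75, h(m) = -1.65625 (−); new bracket [0.5, 0.75]

++-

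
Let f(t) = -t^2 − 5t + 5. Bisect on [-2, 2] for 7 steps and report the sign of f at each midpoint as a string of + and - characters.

f(0) = 5 > 0, so the root lies in [0, 2]
f(1) = -1 < 0, so the root lies in [0, 1]
f(0.5) = 2.25 > 0, so the root lies in [0.5, 1]
f(0.75) = 0.6875 > 0, so the root lies in [0.75, 1]
f(0.875) = -0.1406 < 0, so the root lies in [0.75, 0.875]
f(0.8125) = 0.2773 > 0, so the root lies in [0.8125, 0.875]
f(0.84375) = 0.0693 > 0, so the root lies in [0.84375, 0.875]

+-++-++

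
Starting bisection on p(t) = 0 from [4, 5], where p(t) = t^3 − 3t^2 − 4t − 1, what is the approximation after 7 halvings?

4.0546875

midpoint 4.5: p = 11.375 > 0 → [4, 4.5]
midpoint 4.25: p = 4.578125 > 0 → [4, 4.25]
midpoint 4.125: p = 1.642578 > 0 → [4, 4.125]
midpoint 4.0625: p = 0.2854 > 0 → [4, 4.0625]
midpoint 4.03125: p = -0.3662 < 0 → [4.03125, 4.0625]
midpoint 4.046875: p = -0.0426 < 0 → [4.046875, 4.0625]
midpoint 4.0546875: p = 0.1208 > 0 → [4.046875, 4.0546875]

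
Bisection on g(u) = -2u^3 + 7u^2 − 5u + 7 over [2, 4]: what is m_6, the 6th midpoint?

3.03125

g(3) = 1 > 0, so the root lies in [3, 4]
g(3.5) = -10.5 < 0, so the root lies in [3, 3.5]
g(3.25) = -3.96875 < 0, so the root lies in [3, 3.25]
g(3.125) = -1.3008 < 0, so the root lies in [3, 3.125]
g(3.0625) = -0.106 < 0, so the root lies in [3, 3.0625]
g(3.03125) = 0.4579 > 0, so the root lies in [3.03125, 3.0625]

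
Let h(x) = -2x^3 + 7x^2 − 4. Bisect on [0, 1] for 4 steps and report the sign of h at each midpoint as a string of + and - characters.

--+-

m = 0.5, h(m) = -2.5 (−); new bracket [0.5, 1]
m = 0.75, h(m) = -0.90625 (−); new bracket [0.75, 1]
m = 0.875, h(m) = 0.019531 (+); new bracket [0.75, 0.875]
m = 0.8125, h(m) = -0.4517 (−); new bracket [0.8125, 0.875]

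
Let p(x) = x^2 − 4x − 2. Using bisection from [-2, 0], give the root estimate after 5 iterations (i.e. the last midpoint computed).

midpoint -1: p = 3 > 0 → [-1, 0]
midpoint -0.5: p = 0.25 > 0 → [-0.5, 0]
midpoint -0.25: p = -0.9375 < 0 → [-0.5, -0.25]
midpoint -0.375: p = -0.3594 < 0 → [-0.5, -0.375]
midpoint -0.4375: p = -0.0586 < 0 → [-0.5, -0.4375]

-0.4375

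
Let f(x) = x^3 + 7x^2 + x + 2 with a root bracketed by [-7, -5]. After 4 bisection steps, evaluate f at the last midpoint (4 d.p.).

f(-6) = 32 > 0, so the root lies in [-7, -6]
f(-6.5) = 16.625 > 0, so the root lies in [-7, -6.5]
f(-6.75) = 6.640625 > 0, so the root lies in [-7, -6.75]
f(-6.875) = 1.0332 > 0, so the root lies in [-7, -6.875]

1.0332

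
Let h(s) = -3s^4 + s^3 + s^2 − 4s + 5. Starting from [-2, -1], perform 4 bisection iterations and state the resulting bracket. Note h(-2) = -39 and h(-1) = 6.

[-1.375, -1.3125]

s = -1.5 gives h = -5.3125, negative; keep [-1.5, -1]
s = -1.25 gives h = 2.285156, positive; keep [-1.5, -1.25]
s = -1.375 gives h = -0.932373, negative; keep [-1.375, -1.25]
s = -1.3125 gives h = 0.809, positive; keep [-1.375, -1.3125]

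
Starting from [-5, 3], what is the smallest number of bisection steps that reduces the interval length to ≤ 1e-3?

13

Width after n steps is 8/2^n. Need 2^n ≥ 8/1e-3 = 8000.
2^12 = 4096 < 8000 ≤ 2^13 = 8192, so n = 13.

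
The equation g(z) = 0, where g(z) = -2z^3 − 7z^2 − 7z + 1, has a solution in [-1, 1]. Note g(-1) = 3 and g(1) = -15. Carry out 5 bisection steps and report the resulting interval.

[0.125, 0.1875]

m = 0, g(m) = 1 (+); new bracket [0, 1]
m = 0.5, g(m) = -4.5 (−); new bracket [0, 0.5]
m = 0.25, g(m) = -1.21875 (−); new bracket [0, 0.25]
m = 0.125, g(m) = 0.0117 (+); new bracket [0.125, 0.25]
m = 0.1875, g(m) = -0.5718 (−); new bracket [0.125, 0.1875]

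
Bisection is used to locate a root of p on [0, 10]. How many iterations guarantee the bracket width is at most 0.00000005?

Width after n steps is 10/2^n. Need 2^n ≥ 10/0.00000005 = 200000000.
2^27 = 134217728 < 200000000 ≤ 2^28 = 268435456, so n = 28.

28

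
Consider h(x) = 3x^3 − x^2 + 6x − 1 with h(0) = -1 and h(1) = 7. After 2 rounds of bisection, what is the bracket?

[0, 0.25]

m = 0.5, h(m) = 2.125 (+); new bracket [0, 0.5]
m = 0.25, h(m) = 0.484375 (+); new bracket [0, 0.25]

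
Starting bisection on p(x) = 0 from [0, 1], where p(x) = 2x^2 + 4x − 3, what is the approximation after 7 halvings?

x = 0.5 gives p = -0.5, negative; keep [0.5, 1]
x = 0.75 gives p = 1.125, positive; keep [0.5, 0.75]
x = 0.625 gives p = 0.28125, positive; keep [0.5, 0.625]
x = 0.5625 gives p = -0.1172, negative; keep [0.5625, 0.625]
x = 0.59375 gives p = 0.0801, positive; keep [0.5625, 0.59375]
x = 0.578125 gives p = -0.019, negative; keep [0.578125, 0.59375]
x = 0.5859375 gives p = 0.0304, positive; keep [0.578125, 0.5859375]

0.5859375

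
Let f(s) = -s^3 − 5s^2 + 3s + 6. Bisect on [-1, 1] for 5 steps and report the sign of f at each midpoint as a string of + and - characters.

s = 0 gives f = 6, positive; keep [-1, 0]
s = -0.5 gives f = 3.375, positive; keep [-1, -0.5]
s = -0.75 gives f = 1.359375, positive; keep [-1, -0.75]
s = -0.875 gives f = 0.2168, positive; keep [-1, -0.875]
s = -0.9375 gives f = -0.3831, negative; keep [-0.9375, -0.875]

++++-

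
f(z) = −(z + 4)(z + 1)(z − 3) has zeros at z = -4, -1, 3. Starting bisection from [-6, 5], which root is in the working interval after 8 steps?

3

midpoint -0.5: f = 6.125 > 0 → [-0.5, 5]
midpoint 2.25: f = 15.234375 > 0 → [2.25, 5]
midpoint 3.625: f = -22.041016 < 0 → [2.25, 3.625]
midpoint 2.9375: f = 1.7073 > 0 → [2.9375, 3.625]
midpoint 3.28125: f = -8.7674 < 0 → [2.9375, 3.28125]
midpoint 3.109375: f = -3.1954 < 0 → [2.9375, 3.109375]
midpoint 3.0234375: f = -0.6623 < 0 → [2.9375, 3.0234375]
midpoint 2.98046875: f = 0.5427 > 0 → [2.98046875, 3.0234375]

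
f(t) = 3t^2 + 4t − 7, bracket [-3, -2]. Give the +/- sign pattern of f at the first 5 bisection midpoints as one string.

+-+-+

m = -2.5, f(m) = 1.75 (+); new bracket [-2.5, -2]
m = -2.25, f(m) = -0.8125 (−); new bracket [-2.5, -2.25]
m = -2.375, f(m) = 0.421875 (+); new bracket [-2.375, -2.25]
m = -2.3125, f(m) = -0.207 (−); new bracket [-2.375, -2.3125]
m = -2.34375, f(m) = 0.1045 (+); new bracket [-2.34375, -2.3125]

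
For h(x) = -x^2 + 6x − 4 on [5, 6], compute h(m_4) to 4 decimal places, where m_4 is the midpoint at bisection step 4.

midpoint 5.5: h = -1.25 < 0 → [5, 5.5]
midpoint 5.25: h = -0.0625 < 0 → [5, 5.25]
midpoint 5.125: h = 0.484375 > 0 → [5.125, 5.25]
midpoint 5.1875: h = 0.2148 > 0 → [5.1875, 5.25]

0.2148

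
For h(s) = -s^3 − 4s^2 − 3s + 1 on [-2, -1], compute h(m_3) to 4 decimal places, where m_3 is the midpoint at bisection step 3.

0.1621

s = -1.5 gives h = -0.125, negative; keep [-1.5, -1]
s = -1.25 gives h = 0.453125, positive; keep [-1.5, -1.25]
s = -1.375 gives h = 0.162109, positive; keep [-1.5, -1.375]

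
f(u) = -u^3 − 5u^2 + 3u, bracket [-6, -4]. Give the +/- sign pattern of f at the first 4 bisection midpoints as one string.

u = -5 gives f = -15, negative; keep [-6, -5]
u = -5.5 gives f = -1.375, negative; keep [-6, -5.5]
u = -5.75 gives f = 7.546875, positive; keep [-5.75, -5.5]
u = -5.625 gives f = 2.9004, positive; keep [-5.625, -5.5]

--++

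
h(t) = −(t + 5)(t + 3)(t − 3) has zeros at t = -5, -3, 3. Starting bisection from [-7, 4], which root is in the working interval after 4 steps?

m = -1.5, h(m) = 23.625 (+); new bracket [-1.5, 4]
m = 1.25, h(m) = 46.484375 (+); new bracket [1.25, 4]
m = 2.625, h(m) = 16.083984 (+); new bracket [2.625, 4]
m = 3.3125, h(m) = -16.3977 (−); new bracket [2.625, 3.3125]

3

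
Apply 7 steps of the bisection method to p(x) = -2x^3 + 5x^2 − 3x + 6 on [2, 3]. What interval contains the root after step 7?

p(2.5) = -1.5 < 0, so the root lies in [2, 2.5]
p(2.25) = 1.78125 > 0, so the root lies in [2.25, 2.5]
p(2.375) = 0.285156 > 0, so the root lies in [2.375, 2.5]
p(2.4375) = -0.5698 < 0, so the root lies in [2.375, 2.4375]
p(2.40625) = -0.1331 < 0, so the root lies in [2.375, 2.40625]
p(2.390625) = 0.0783 > 0, so the root lies in [2.390625, 2.40625]
p(2.3984375) = -0.0268 < 0, so the root lies in [2.390625, 2.3984375]

[2.390625, 2.3984375]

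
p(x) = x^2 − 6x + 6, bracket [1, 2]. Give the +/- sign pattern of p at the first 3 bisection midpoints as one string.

-+-

p(1.5) = -0.75 < 0, so the root lies in [1, 1.5]
p(1.25) = 0.0625 > 0, so the root lies in [1.25, 1.5]
p(1.375) = -0.359375 < 0, so the root lies in [1.25, 1.375]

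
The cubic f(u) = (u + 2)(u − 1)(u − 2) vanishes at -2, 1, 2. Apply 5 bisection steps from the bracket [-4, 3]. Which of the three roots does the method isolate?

-2

f(-0.5) = 5.625 > 0, so the root lies in [-4, -0.5]
f(-2.25) = -3.453125 < 0, so the root lies in [-2.25, -0.5]
f(-1.375) = 5.009766 > 0, so the root lies in [-2.25, -1.375]
f(-1.8125) = 2.0105 > 0, so the root lies in [-2.25, -1.8125]
f(-2.03125) = -0.3819 < 0, so the root lies in [-2.03125, -1.8125]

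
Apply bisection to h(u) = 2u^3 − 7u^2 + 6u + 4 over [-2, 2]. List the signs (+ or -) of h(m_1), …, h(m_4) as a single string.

+--+

m = 0, h(m) = 4 (+); new bracket [-2, 0]
m = -1, h(m) = -11 (−); new bracket [-1, 0]
m = -0.5, h(m) = -1 (−); new bracket [-0.5, 0]
m = -0.25, h(m) = 2.0312 (+); new bracket [-0.5, -0.25]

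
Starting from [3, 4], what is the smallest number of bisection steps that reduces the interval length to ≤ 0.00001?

17

Width after n steps is 1/2^n. Need 2^n ≥ 1/0.00001 = 100000.
2^16 = 65536 < 100000 ≤ 2^17 = 131072, so n = 17.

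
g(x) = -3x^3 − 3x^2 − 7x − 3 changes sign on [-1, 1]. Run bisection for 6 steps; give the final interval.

m = 0, g(m) = -3 (−); new bracket [-1, 0]
m = -0.5, g(m) = 0.125 (+); new bracket [-0.5, 0]
m = -0.25, g(m) = -1.390625 (−); new bracket [-0.5, -0.25]
m = -0.375, g(m) = -0.6387 (−); new bracket [-0.5, -0.375]
m = -0.4375, g(m) = -0.2605 (−); new bracket [-0.5, -0.4375]
m = -0.46875, g(m) = -0.0689 (−); new bracket [-0.5, -0.46875]

[-0.5, -0.46875]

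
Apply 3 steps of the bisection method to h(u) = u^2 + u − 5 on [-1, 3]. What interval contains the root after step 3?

midpoint 1: h = -3 < 0 → [1, 3]
midpoint 2: h = 1 > 0 → [1, 2]
midpoint 1.5: h = -1.25 < 0 → [1.5, 2]

[1.5, 2]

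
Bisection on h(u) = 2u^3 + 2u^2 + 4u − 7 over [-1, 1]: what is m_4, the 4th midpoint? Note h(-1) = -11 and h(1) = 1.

0.875

m = 0, h(m) = -7 (−); new bracket [0, 1]
m = 0.5, h(m) = -4.25 (−); new bracket [0.5, 1]
m = 0.75, h(m) = -2.03125 (−); new bracket [0.75, 1]
m = 0.875, h(m) = -0.6289 (−); new bracket [0.875, 1]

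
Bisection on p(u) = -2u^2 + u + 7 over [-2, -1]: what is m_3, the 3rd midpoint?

p(-1.5) = 1 > 0, so the root lies in [-2, -1.5]
p(-1.75) = -0.875 < 0, so the root lies in [-1.75, -1.5]
p(-1.625) = 0.09375 > 0, so the root lies in [-1.75, -1.625]

-1.625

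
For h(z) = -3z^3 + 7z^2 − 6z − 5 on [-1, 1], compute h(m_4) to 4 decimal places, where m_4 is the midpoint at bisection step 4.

h(0) = -5 < 0, so the root lies in [-1, 0]
h(-0.5) = 0.125 > 0, so the root lies in [-0.5, 0]
h(-0.25) = -3.015625 < 0, so the root lies in [-0.5, -0.25]
h(-0.375) = -1.6074 < 0, so the root lies in [-0.5, -0.375]

-1.6074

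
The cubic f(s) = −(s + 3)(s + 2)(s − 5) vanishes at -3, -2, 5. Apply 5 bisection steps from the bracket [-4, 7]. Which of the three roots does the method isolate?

m = 1.5, f(m) = 55.125 (+); new bracket [1.5, 7]
m = 4.25, f(m) = 33.984375 (+); new bracket [4.25, 7]
m = 5.625, f(m) = -41.103516 (−); new bracket [4.25, 5.625]
m = 4.9375, f(m) = 3.4417 (+); new bracket [4.9375, 5.625]
m = 5.28125, f(m) = -16.9588 (−); new bracket [4.9375, 5.28125]

5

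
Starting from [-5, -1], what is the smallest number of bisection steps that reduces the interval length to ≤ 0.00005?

17

Width after n steps is 4/2^n. Need 2^n ≥ 4/0.00005 = 80000.
2^16 = 65536 < 80000 ≤ 2^17 = 131072, so n = 17.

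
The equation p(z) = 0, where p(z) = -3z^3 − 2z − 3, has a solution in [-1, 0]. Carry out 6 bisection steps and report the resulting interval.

[-0.796875, -0.78125]

midpoint -0.5: p = -1.625 < 0 → [-1, -0.5]
midpoint -0.75: p = -0.234375 < 0 → [-1, -0.75]
midpoint -0.875: p = 0.759766 > 0 → [-0.875, -0.75]
midpoint -0.8125: p = 0.2341 > 0 → [-0.8125, -0.75]
midpoint -0.78125: p = -0.007 < 0 → [-0.8125, -0.78125]
midpoint -0.796875: p = 0.1118 > 0 → [-0.796875, -0.78125]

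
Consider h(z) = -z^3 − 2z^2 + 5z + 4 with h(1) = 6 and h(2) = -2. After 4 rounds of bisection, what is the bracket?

z = 1.5 gives h = 3.625, positive; keep [1.5, 2]
z = 1.75 gives h = 1.265625, positive; keep [1.75, 2]
z = 1.875 gives h = -0.248047, negative; keep [1.75, 1.875]
z = 1.8125 gives h = 0.5378, positive; keep [1.8125, 1.875]

[1.8125, 1.875]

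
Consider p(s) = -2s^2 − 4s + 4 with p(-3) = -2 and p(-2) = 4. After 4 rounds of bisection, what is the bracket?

[-2.75, -2.6875]

m = -2.5, p(m) = 1.5 (+); new bracket [-3, -2.5]
m = -2.75, p(m) = -0.125 (−); new bracket [-2.75, -2.5]
m = -2.625, p(m) = 0.71875 (+); new bracket [-2.75, -2.625]
m = -2.6875, p(m) = 0.3047 (+); new bracket [-2.75, -2.6875]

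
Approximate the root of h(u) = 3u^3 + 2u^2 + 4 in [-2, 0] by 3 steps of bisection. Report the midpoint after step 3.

m = -1, h(m) = 3 (+); new bracket [-2, -1]
m = -1.5, h(m) = -1.625 (−); new bracket [-1.5, -1]
m = -1.25, h(m) = 1.265625 (+); new bracket [-1.5, -1.25]

-1.25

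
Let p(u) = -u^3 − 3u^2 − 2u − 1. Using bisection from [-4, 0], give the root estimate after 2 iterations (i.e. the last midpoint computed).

m = -2, p(m) = -1 (−); new bracket [-4, -2]
m = -3, p(m) = 5 (+); new bracket [-3, -2]

-3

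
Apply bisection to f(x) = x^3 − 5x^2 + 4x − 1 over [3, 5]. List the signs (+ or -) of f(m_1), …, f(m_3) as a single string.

x = 4 gives f = -1, negative; keep [4, 5]
x = 4.5 gives f = 6.875, positive; keep [4, 4.5]
x = 4.25 gives f = 2.453125, positive; keep [4, 4.25]

-++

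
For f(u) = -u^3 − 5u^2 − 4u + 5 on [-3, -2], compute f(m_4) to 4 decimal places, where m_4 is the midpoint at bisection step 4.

-0.1218

m = -2.5, f(m) = -0.625 (−); new bracket [-2.5, -2]
m = -2.25, f(m) = 0.078125 (+); new bracket [-2.5, -2.25]
m = -2.375, f(m) = -0.306641 (−); new bracket [-2.375, -2.25]
m = -2.3125, f(m) = -0.1218 (−); new bracket [-2.3125, -2.25]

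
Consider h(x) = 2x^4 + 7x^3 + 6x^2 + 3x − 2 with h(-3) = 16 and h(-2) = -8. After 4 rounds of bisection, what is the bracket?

h(-2.5) = -3.25 < 0, so the root lies in [-3, -2.5]
h(-2.75) = 3.929688 > 0, so the root lies in [-2.75, -2.5]
h(-2.625) = -0.185059 < 0, so the root lies in [-2.75, -2.625]
h(-2.6875) = 1.7307 > 0, so the root lies in [-2.6875, -2.625]

[-2.6875, -2.625]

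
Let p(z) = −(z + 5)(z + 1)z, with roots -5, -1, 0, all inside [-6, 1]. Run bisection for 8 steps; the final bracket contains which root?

-5

p(-2.5) = -9.375 < 0, so the root lies in [-6, -2.5]
p(-4.25) = -10.359375 < 0, so the root lies in [-6, -4.25]
p(-5.125) = 2.642578 > 0, so the root lies in [-5.125, -4.25]
p(-4.6875) = -5.4016 < 0, so the root lies in [-5.125, -4.6875]
p(-4.90625) = -1.7967 < 0, so the root lies in [-5.125, -4.90625]
p(-5.015625) = 0.3147 > 0, so the root lies in [-5.015625, -4.90625]
p(-4.9609375) = -0.7676 < 0, so the root lies in [-5.015625, -4.9609375]
p(-4.98828125) = -0.2331 < 0, so the root lies in [-5.015625, -4.98828125]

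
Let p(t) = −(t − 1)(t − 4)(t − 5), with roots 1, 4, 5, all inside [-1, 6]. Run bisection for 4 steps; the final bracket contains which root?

m = 2.5, p(m) = -5.625 (−); new bracket [-1, 2.5]
m = 0.75, p(m) = 3.453125 (+); new bracket [0.75, 2.5]
m = 1.625, p(m) = -5.009766 (−); new bracket [0.75, 1.625]
m = 1.1875, p(m) = -2.0105 (−); new bracket [0.75, 1.1875]

1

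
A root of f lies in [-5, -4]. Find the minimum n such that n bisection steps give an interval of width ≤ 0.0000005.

21

Width after n steps is 1/2^n. Need 2^n ≥ 1/0.0000005 = 2000000.
2^20 = 1048576 < 2000000 ≤ 2^21 = 2097152, so n = 21.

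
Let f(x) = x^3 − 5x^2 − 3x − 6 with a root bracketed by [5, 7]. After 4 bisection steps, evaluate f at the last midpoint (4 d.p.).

m = 6, f(m) = 12 (+); new bracket [5, 6]
m = 5.5, f(m) = -7.375 (−); new bracket [5.5, 6]
m = 5.75, f(m) = 1.546875 (+); new bracket [5.5, 5.75]
m = 5.625, f(m) = -3.0996 (−); new bracket [5.625, 5.75]

-3.0996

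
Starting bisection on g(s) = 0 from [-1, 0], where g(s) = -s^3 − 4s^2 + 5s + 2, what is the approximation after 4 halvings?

midpoint -0.5: g = -1.375 < 0 → [-0.5, 0]
midpoint -0.25: g = 0.515625 > 0 → [-0.5, -0.25]
midpoint -0.375: g = -0.384766 < 0 → [-0.375, -0.25]
midpoint -0.3125: g = 0.0774 > 0 → [-0.375, -0.3125]

-0.3125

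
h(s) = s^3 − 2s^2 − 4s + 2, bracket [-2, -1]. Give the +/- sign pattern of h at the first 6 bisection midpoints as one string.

+-----

m = -1.5, h(m) = 0.125 (+); new bracket [-2, -1.5]
m = -1.75, h(m) = -2.484375 (−); new bracket [-1.75, -1.5]
m = -1.625, h(m) = -1.072266 (−); new bracket [-1.625, -1.5]
m = -1.5625, h(m) = -0.4475 (−); new bracket [-1.5625, -1.5]
m = -1.53125, h(m) = -0.1548 (−); new bracket [-1.53125, -1.5]
m = -1.515625, h(m) = -0.0133 (−); new bracket [-1.515625, -1.5]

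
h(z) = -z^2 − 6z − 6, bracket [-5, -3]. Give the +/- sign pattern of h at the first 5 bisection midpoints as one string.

z = -4 gives h = 2, positive; keep [-5, -4]
z = -4.5 gives h = 0.75, positive; keep [-5, -4.5]
z = -4.75 gives h = -0.0625, negative; keep [-4.75, -4.5]
z = -4.625 gives h = 0.3594, positive; keep [-4.75, -4.625]
z = -4.6875 gives h = 0.1523, positive; keep [-4.75, -4.6875]

++-++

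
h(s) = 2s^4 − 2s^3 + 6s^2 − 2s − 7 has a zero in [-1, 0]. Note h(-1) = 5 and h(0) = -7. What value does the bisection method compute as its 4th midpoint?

-0.8125

s = -0.5 gives h = -4.125, negative; keep [-1, -0.5]
s = -0.75 gives h = -0.648438, negative; keep [-1, -0.75]
s = -0.875 gives h = 1.855957, positive; keep [-0.875, -0.75]
s = -0.8125 gives h = 0.5303, positive; keep [-0.8125, -0.75]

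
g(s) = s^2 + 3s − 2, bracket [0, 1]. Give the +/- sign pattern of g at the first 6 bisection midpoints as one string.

midpoint 0.5: g = -0.25 < 0 → [0.5, 1]
midpoint 0.75: g = 0.8125 > 0 → [0.5, 0.75]
midpoint 0.625: g = 0.265625 > 0 → [0.5, 0.625]
midpoint 0.5625: g = 0.0039 > 0 → [0.5, 0.5625]
midpoint 0.53125: g = -0.124 < 0 → [0.53125, 0.5625]
midpoint 0.546875: g = -0.0603 < 0 → [0.546875, 0.5625]

-+++--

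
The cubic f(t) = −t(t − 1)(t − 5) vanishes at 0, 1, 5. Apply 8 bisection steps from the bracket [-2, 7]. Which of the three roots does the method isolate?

5

m = 2.5, f(m) = 9.375 (+); new bracket [2.5, 7]
m = 4.75, f(m) = 4.453125 (+); new bracket [4.75, 7]
m = 5.875, f(m) = -25.060547 (−); new bracket [4.75, 5.875]
m = 5.3125, f(m) = -7.1594 (−); new bracket [4.75, 5.3125]
m = 5.03125, f(m) = -0.6338 (−); new bracket [4.75, 5.03125]
m = 4.890625, f(m) = 2.0811 (+); new bracket [4.890625, 5.03125]
m = 4.9609375, f(m) = 0.7676 (+); new bracket [4.9609375, 5.03125]
m = 4.99609375, f(m) = 0.078 (+); new bracket [4.99609375, 5.03125]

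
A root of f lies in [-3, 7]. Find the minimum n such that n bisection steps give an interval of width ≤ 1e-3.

Width after n steps is 10/2^n. Need 2^n ≥ 10/1e-3 = 10000.
2^13 = 8192 < 10000 ≤ 2^14 = 16384, so n = 14.

14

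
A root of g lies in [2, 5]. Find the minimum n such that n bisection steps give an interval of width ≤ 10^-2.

9

Width after n steps is 3/2^n. Need 2^n ≥ 3/10^-2 = 300.
2^8 = 256 < 300 ≤ 2^9 = 512, so n = 9.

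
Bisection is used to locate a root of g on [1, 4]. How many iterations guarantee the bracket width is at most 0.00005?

Width after n steps is 3/2^n. Need 2^n ≥ 3/0.00005 = 60000.
2^15 = 32768 < 60000 ≤ 2^16 = 65536, so n = 16.

16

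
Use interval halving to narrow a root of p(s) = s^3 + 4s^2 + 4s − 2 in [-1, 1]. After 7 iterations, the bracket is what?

[0.34375, 0.359375]

p(0) = -2 < 0, so the root lies in [0, 1]
p(0.5) = 1.125 > 0, so the root lies in [0, 0.5]
p(0.25) = -0.734375 < 0, so the root lies in [0.25, 0.5]
p(0.375) = 0.1152 > 0, so the root lies in [0.25, 0.375]
p(0.3125) = -0.3289 < 0, so the root lies in [0.3125, 0.375]
p(0.34375) = -0.1117 < 0, so the root lies in [0.34375, 0.375]
p(0.359375) = 0.0005 > 0, so the root lies in [0.34375, 0.359375]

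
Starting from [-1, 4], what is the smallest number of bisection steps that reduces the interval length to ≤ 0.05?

Width after n steps is 5/2^n. Need 2^n ≥ 5/0.05 = 100.
2^6 = 64 < 100 ≤ 2^7 = 128, so n = 7.

7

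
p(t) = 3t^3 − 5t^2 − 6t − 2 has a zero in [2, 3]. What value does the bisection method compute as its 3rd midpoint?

m = 2.5, p(m) = -1.375 (−); new bracket [2.5, 3]
m = 2.75, p(m) = 6.078125 (+); new bracket [2.5, 2.75]
m = 2.625, p(m) = 2.060547 (+); new bracket [2.5, 2.625]

2.625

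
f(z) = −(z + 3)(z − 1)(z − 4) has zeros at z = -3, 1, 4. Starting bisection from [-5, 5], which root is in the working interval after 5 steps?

m = 0, f(m) = -12 (−); new bracket [-5, 0]
m = -2.5, f(m) = -11.375 (−); new bracket [-5, -2.5]
m = -3.75, f(m) = 27.609375 (+); new bracket [-3.75, -2.5]
m = -3.125, f(m) = 3.6738 (+); new bracket [-3.125, -2.5]
m = -2.8125, f(m) = -4.8699 (−); new bracket [-3.125, -2.8125]

-3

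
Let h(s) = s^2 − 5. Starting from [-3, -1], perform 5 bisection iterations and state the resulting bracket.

m = -2, h(m) = -1 (−); new bracket [-3, -2]
m = -2.5, h(m) = 1.25 (+); new bracket [-2.5, -2]
m = -2.25, h(m) = 0.0625 (+); new bracket [-2.25, -2]
m = -2.125, h(m) = -0.4844 (−); new bracket [-2.25, -2.125]
m = -2.1875, h(m) = -0.2148 (−); new bracket [-2.25, -2.1875]

[-2.25, -2.1875]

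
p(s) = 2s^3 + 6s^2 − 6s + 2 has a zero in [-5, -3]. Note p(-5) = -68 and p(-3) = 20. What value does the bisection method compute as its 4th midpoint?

m = -4, p(m) = -6 (−); new bracket [-4, -3]
m = -3.5, p(m) = 10.75 (+); new bracket [-4, -3.5]
m = -3.75, p(m) = 3.40625 (+); new bracket [-4, -3.75]
m = -3.875, p(m) = -1.0273 (−); new bracket [-3.875, -3.75]

-3.875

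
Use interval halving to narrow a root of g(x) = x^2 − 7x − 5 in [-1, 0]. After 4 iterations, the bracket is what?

[-0.6875, -0.625]

g(-0.5) = -1.25 < 0, so the root lies in [-1, -0.5]
g(-0.75) = 0.8125 > 0, so the root lies in [-0.75, -0.5]
g(-0.625) = -0.234375 < 0, so the root lies in [-0.75, -0.625]
g(-0.6875) = 0.2852 > 0, so the root lies in [-0.6875, -0.625]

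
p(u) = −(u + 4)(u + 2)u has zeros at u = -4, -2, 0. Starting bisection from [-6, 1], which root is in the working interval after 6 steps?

-4

u = -2.5 gives p = -1.875, negative; keep [-6, -2.5]
u = -4.25 gives p = 2.390625, positive; keep [-4.25, -2.5]
u = -3.375 gives p = -2.900391, negative; keep [-4.25, -3.375]
u = -3.8125 gives p = -1.2957, negative; keep [-4.25, -3.8125]
u = -4.03125 gives p = 0.2559, positive; keep [-4.03125, -3.8125]
u = -3.921875 gives p = -0.5889, negative; keep [-4.03125, -3.921875]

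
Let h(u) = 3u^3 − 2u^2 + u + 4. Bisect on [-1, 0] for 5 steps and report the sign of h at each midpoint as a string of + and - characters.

m = -0.5, h(m) = 2.625 (+); new bracket [-1, -0.5]
m = -0.75, h(m) = 0.859375 (+); new bracket [-1, -0.75]
m = -0.875, h(m) = -0.416016 (−); new bracket [-0.875, -0.75]
m = -0.8125, h(m) = 0.2581 (+); new bracket [-0.875, -0.8125]
m = -0.84375, h(m) = -0.0696 (−); new bracket [-0.84375, -0.8125]

++-+-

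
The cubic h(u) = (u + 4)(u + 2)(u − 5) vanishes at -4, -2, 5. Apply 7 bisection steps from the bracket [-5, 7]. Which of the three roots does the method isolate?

u = 1 gives h = -60, negative; keep [1, 7]
u = 4 gives h = -48, negative; keep [4, 7]
u = 5.5 gives h = 35.625, positive; keep [4, 5.5]
u = 4.75 gives h = -14.7656, negative; keep [4.75, 5.5]
u = 5.125 gives h = 8.127, positive; keep [4.75, 5.125]
u = 4.9375 gives h = -3.8752, negative; keep [4.9375, 5.125]
u = 5.03125 gives h = 1.9844, positive; keep [4.9375, 5.03125]

5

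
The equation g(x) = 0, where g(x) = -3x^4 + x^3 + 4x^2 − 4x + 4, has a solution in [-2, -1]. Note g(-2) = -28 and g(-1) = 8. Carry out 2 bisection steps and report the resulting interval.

[-1.75, -1.5]

m = -1.5, g(m) = 0.4375 (+); new bracket [-2, -1.5]
m = -1.75, g(m) = -10.246094 (−); new bracket [-1.75, -1.5]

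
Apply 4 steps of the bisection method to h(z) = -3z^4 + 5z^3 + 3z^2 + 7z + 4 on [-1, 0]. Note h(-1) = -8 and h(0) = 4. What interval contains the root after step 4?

[-0.5625, -0.5]

m = -0.5, h(m) = 0.4375 (+); new bracket [-1, -0.5]
m = -0.75, h(m) = -2.621094 (−); new bracket [-0.75, -0.5]
m = -0.625, h(m) = -0.881592 (−); new bracket [-0.625, -0.5]
m = -0.5625, h(m) = -0.1785 (−); new bracket [-0.5625, -0.5]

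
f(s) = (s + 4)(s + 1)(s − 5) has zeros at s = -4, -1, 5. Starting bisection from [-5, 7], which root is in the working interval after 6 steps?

m = 1, f(m) = -40 (−); new bracket [1, 7]
m = 4, f(m) = -40 (−); new bracket [4, 7]
m = 5.5, f(m) = 30.875 (+); new bracket [4, 5.5]
m = 4.75, f(m) = -12.5781 (−); new bracket [4.75, 5.5]
m = 5.125, f(m) = 6.9863 (+); new bracket [4.75, 5.125]
m = 4.9375, f(m) = -3.3167 (−); new bracket [4.9375, 5.125]

5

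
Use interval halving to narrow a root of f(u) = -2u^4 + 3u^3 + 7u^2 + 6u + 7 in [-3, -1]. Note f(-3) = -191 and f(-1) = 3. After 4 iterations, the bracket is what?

[-1.25, -1.125]

u = -2 gives f = -33, negative; keep [-2, -1]
u = -1.5 gives f = -6.5, negative; keep [-1.5, -1]
u = -1.25 gives f = -0.304688, negative; keep [-1.25, -1]
u = -1.125 gives f = 1.6343, positive; keep [-1.25, -1.125]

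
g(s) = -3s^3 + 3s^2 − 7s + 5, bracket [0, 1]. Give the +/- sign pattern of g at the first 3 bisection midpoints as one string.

s = 0.5 gives g = 1.875, positive; keep [0.5, 1]
s = 0.75 gives g = 0.171875, positive; keep [0.75, 1]
s = 0.875 gives g = -0.837891, negative; keep [0.75, 0.875]

++-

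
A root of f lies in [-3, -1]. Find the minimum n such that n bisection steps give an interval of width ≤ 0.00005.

16

Width after n steps is 2/2^n. Need 2^n ≥ 2/0.00005 = 40000.
2^15 = 32768 < 40000 ≤ 2^16 = 65536, so n = 16.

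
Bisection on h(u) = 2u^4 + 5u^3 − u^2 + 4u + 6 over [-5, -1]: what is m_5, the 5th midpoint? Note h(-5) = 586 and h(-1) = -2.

-2.875

m = -3, h(m) = 12 (+); new bracket [-3, -1]
m = -2, h(m) = -14 (−); new bracket [-3, -2]
m = -2.5, h(m) = -10.25 (−); new bracket [-3, -2.5]
m = -2.75, h(m) = -2.1641 (−); new bracket [-3, -2.75]
m = -2.875, h(m) = 4.0571 (+); new bracket [-2.875, -2.75]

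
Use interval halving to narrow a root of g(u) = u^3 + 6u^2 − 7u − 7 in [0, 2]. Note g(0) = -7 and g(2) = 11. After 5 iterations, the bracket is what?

u = 1 gives g = -7, negative; keep [1, 2]
u = 1.5 gives g = -0.625, negative; keep [1.5, 2]
u = 1.75 gives g = 4.484375, positive; keep [1.5, 1.75]
u = 1.625 gives g = 1.7598, positive; keep [1.5, 1.625]
u = 1.5625 gives g = 0.5256, positive; keep [1.5, 1.5625]

[1.5, 1.5625]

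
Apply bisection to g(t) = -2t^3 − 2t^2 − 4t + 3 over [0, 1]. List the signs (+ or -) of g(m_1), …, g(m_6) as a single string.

+---+-

t = 0.5 gives g = 0.25, positive; keep [0.5, 1]
t = 0.75 gives g = -1.96875, negative; keep [0.5, 0.75]
t = 0.625 gives g = -0.769531, negative; keep [0.5, 0.625]
t = 0.5625 gives g = -0.2388, negative; keep [0.5, 0.5625]
t = 0.53125 gives g = 0.0107, positive; keep [0.53125, 0.5625]
t = 0.546875 gives g = -0.1128, negative; keep [0.53125, 0.546875]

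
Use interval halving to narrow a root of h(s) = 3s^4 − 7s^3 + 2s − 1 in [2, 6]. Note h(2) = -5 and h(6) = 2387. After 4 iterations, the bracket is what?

h(4) = 327 > 0, so the root lies in [2, 4]
h(3) = 59 > 0, so the root lies in [2, 3]
h(2.5) = 11.8125 > 0, so the root lies in [2, 2.5]
h(2.25) = 0.6523 > 0, so the root lies in [2, 2.25]

[2, 2.25]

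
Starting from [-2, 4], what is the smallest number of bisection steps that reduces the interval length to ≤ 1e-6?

Width after n steps is 6/2^n. Need 2^n ≥ 6/1e-6 = 6000000.
2^22 = 4194304 < 6000000 ≤ 2^23 = 8388608, so n = 23.

23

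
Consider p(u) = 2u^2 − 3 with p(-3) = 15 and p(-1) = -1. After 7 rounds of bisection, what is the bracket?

[-1.234375, -1.21875]

m = -2, p(m) = 5 (+); new bracket [-2, -1]
m = -1.5, p(m) = 1.5 (+); new bracket [-1.5, -1]
m = -1.25, p(m) = 0.125 (+); new bracket [-1.25, -1]
m = -1.125, p(m) = -0.4688 (−); new bracket [-1.25, -1.125]
m = -1.1875, p(m) = -0.1797 (−); new bracket [-1.25, -1.1875]
m = -1.21875, p(m) = -0.0293 (−); new bracket [-1.25, -1.21875]
m = -1.234375, p(m) = 0.0474 (+); new bracket [-1.234375, -1.21875]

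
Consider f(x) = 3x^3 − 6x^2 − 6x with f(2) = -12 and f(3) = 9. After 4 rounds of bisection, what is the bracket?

[2.6875, 2.75]

midpoint 2.5: f = -5.625 < 0 → [2.5, 3]
midpoint 2.75: f = 0.515625 > 0 → [2.5, 2.75]
midpoint 2.625: f = -2.830078 < 0 → [2.625, 2.75]
midpoint 2.6875: f = -1.2283 < 0 → [2.6875, 2.75]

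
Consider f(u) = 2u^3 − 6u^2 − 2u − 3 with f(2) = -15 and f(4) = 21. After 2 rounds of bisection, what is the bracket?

[3, 3.5]

u = 3 gives f = -9, negative; keep [3, 4]
u = 3.5 gives f = 2.25, positive; keep [3, 3.5]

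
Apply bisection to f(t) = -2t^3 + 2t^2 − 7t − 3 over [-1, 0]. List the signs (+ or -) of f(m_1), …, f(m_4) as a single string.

+-+-

f(-0.5) = 1.25 > 0, so the root lies in [-0.5, 0]
f(-0.25) = -1.09375 < 0, so the root lies in [-0.5, -0.25]
f(-0.375) = 0.011719 > 0, so the root lies in [-0.375, -0.25]
f(-0.3125) = -0.5562 < 0, so the root lies in [-0.375, -0.3125]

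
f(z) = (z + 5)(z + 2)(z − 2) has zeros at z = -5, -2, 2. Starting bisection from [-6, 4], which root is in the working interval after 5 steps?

2

z = -1 gives f = -12, negative; keep [-1, 4]
z = 1.5 gives f = -11.375, negative; keep [1.5, 4]
z = 2.75 gives f = 27.609375, positive; keep [1.5, 2.75]
z = 2.125 gives f = 3.6738, positive; keep [1.5, 2.125]
z = 1.8125 gives f = -4.8699, negative; keep [1.8125, 2.125]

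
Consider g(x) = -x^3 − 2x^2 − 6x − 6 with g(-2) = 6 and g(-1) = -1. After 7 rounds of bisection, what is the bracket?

[-1.1953125, -1.1875]

x = -1.5 gives g = 1.875, positive; keep [-1.5, -1]
x = -1.25 gives g = 0.328125, positive; keep [-1.25, -1]
x = -1.125 gives g = -0.357422, negative; keep [-1.25, -1.125]
x = -1.1875 gives g = -0.0208, negative; keep [-1.25, -1.1875]
x = -1.21875 gives g = 0.1521, positive; keep [-1.21875, -1.1875]
x = -1.203125 gives g = 0.0653, positive; keep [-1.203125, -1.1875]
x = -1.1953125 gives g = 0.0222, positive; keep [-1.1953125, -1.1875]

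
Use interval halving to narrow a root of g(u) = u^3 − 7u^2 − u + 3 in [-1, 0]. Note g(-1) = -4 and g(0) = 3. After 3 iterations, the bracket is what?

u = -0.5 gives g = 1.625, positive; keep [-1, -0.5]
u = -0.75 gives g = -0.609375, negative; keep [-0.75, -0.5]
u = -0.625 gives g = 0.646484, positive; keep [-0.75, -0.625]

[-0.75, -0.625]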